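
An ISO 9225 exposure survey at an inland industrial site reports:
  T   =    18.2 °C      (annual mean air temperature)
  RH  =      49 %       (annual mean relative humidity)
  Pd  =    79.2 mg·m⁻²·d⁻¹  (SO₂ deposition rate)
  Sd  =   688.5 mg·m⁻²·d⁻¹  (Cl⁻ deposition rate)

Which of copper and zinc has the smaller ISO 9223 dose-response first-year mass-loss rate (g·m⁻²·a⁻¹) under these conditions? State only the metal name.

copper

copper: temperature factor f = -0.080·(8.2) = -0.6560
  sulphur-dioxide contribution → 0.1544 μm/a
  chloride contribution → 0.8518 μm/a
  total first-year rate 1.006 μm/a
  mass loss = 1.006 μm/a × 8.96 g/cm³ = 9.016 g·m⁻²·a⁻¹
zinc: T>10 °C ⇒ hinge -0.071·(18.2−10) = -0.5822
  sulphur-dioxide contribution → 0.47 μm/a
  chloride contribution → 5.044 μm/a
  ⇒ r_corr(zinc) = 5.514 μm/a
  mass loss = 5.514 μm/a × 7.14 g/cm³ = 39.37 g·m⁻²·a⁻¹
Ordering by g·m⁻²·a⁻¹: zinc (39.4) > copper (9.02)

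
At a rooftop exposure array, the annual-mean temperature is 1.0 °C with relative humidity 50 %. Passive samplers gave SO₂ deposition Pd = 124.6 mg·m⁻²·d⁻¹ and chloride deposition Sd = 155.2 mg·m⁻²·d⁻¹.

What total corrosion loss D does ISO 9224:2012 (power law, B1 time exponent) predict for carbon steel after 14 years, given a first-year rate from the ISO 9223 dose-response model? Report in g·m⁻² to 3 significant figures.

carbon steel: T≤10 °C ⇒ hinge +0.150·(1.0−10) = -1.3500
  SO₂ term: 1.77·124.6^0.52·exp(0.02·50-1.3500) = 15.33
  Sd branch = 0.102·Sd^0.62·e^(0.033·RH+0.04·T) = 12.62 μm/a
  sum: 15.33 + 12.62 → r_corr = 27.95 μm/a
ISO 9224: D(t) = r_corr · t^b with b = 0.523 (carbon steel, B1)
  D(14) = 27.95 × 14^0.523 = 27.95 × 3.976 = 111.1 μm
  Mass loss = 111.1 μm × 7.85 g/cm³ = 872.3 g·m⁻²

D(14) = 872 g·m⁻²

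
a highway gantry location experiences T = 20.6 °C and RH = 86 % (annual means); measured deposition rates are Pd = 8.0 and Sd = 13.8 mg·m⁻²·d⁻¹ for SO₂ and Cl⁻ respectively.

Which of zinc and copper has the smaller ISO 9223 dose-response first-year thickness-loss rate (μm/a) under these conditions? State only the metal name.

zinc

zinc: T>10 °C ⇒ hinge -0.071·(20.6−10) = -0.7526
  Pd branch = 0.0129·Pd^0.44·e^(0.046·RH+f) = 0.7928 μm/a
  Cl⁻ term: 0.0175·13.8^0.57·exp(0.008·86+0.085·20.6) = 0.8954
  sum: 0.7928 + 0.8954 → r_corr = 1.688 μm/a
copper: f(T) = -0.080·(T−10) [T>10 °C] = -0.8480
  Pd branch = 0.0053·Pd^0.26·e^(0.059·RH+f) = 0.6229 μm/a
  Cl⁻ term: 0.01025·13.8^0.27·exp(0.036·86+0.049·20.6) = 1.263
  sum: 0.6229 + 1.263 → r_corr = 1.886 μm/a
Ordering by μm/a: copper (1.89) > zinc (1.69)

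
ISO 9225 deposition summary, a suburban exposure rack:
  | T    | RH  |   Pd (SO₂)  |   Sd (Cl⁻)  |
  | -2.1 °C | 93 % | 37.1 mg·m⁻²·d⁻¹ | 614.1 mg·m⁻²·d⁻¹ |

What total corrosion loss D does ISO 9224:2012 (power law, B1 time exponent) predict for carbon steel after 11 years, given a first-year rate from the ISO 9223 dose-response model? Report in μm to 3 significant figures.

carbon steel: f(T) = +0.150·(T−10) [T≤10 °C] = -1.8150
  Pd branch = 1.77·Pd^0.52·e^(0.02·RH+f) = 12.12 μm/a
  Sd branch = 0.102·Sd^0.62·e^(0.033·RH+0.04·T) = 108.1 μm/a
  sum: 12.12 + 108.1 → r_corr = 120.2 μm/a
Long-term exponent b (ISO 9224 Table 2, B1) = 0.523
  D(11) = 120.2 × 11^0.523 = 120.2 × 3.505 = 421.2 μm

D(11) = 421 μm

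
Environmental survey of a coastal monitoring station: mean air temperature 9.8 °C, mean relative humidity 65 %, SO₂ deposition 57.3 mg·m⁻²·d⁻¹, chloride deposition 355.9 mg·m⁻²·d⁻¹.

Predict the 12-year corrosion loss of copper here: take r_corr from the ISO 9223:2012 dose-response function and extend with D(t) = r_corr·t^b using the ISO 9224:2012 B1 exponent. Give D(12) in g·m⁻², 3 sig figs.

D(12) = 71.7 g·m⁻²

copper: temperature factor f = +0.126·(-0.2) = -0.0252
  sulphur-dioxide contribution → 0.6854 μm/a
  chloride contribution → 0.8402 μm/a
  total first-year rate 1.526 μm/a
Long-term exponent b (ISO 9224 Table 2, B1) = 0.667
  D(12) = 1.526 × 12^0.667 = 1.526 × 5.246 = 8.003 μm
  Mass loss = 8.003 μm × 8.96 g/cm³ = 71.71 g·m⁻²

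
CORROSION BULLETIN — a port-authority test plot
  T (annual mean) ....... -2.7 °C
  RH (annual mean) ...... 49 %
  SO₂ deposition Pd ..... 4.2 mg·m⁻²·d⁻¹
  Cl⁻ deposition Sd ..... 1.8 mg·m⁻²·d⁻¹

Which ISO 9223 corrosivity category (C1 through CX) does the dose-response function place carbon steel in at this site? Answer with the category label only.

C2

carbon steel: f(T) = +0.150·(T−10) [T≤10 °C] = -1.9050
  Pd branch = 1.77·Pd^0.52·e^(0.02·RH+f) = 1.48 μm/a
  Sd branch = 0.102·Sd^0.62·e^(0.033·RH+0.04·T) = 0.6641 μm/a
  sum: 1.48 + 0.6641 → r_corr = 2.144 μm/a
Category bounds: 1.3…25 μm/a bracket r_corr ⇒ C2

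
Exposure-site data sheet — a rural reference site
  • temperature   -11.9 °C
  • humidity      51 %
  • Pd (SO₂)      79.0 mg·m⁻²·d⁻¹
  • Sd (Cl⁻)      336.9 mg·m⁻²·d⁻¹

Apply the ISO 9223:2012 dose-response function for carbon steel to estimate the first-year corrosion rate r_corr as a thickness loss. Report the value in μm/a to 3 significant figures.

r_corr = 14.4 μm/a

carbon steel: f(T) = +0.150·(T−10) [T≤10 °C] = -3.2850
  sulphur-dioxide contribution → 1.783 μm/a
  chloride contribution → 12.58 μm/a
  ⇒ r_corr(carbon steel) = 14.37 μm/a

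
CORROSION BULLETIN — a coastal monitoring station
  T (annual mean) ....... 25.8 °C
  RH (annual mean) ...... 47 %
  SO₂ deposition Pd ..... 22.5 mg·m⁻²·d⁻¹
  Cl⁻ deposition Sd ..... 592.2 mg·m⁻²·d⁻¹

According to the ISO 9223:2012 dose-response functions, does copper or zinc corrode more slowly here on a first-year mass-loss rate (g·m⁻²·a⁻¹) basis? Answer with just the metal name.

copper

copper: f(T) = -0.080·(T−10) [T>10 °C] = -1.2640
  Pd branch = 0.0053·Pd^0.26·e^(0.059·RH+f) = 0.05385 μm/a
  Cl⁻ term: 0.01025·592.2^0.27·exp(0.036·47+0.049·25.8) = 1.104
  r_corr = 0.05385 + 1.104 = 1.158 μm/a
  mass loss = 1.158 μm/a × 8.96 g/cm³ = 10.38 g·m⁻²·a⁻¹
zinc: T>10 °C ⇒ hinge -0.071·(25.8−10) = -1.1218
  Pd branch = 0.0129·Pd^0.44·e^(0.046·RH+f) = 0.1436 μm/a
  Sd branch = 0.0175·Sd^0.57·e^(0.008·RH+0.085·T) = 8.691 μm/a
  sum: 0.1436 + 8.691 → r_corr = 8.834 μm/a
  mass loss = 8.834 μm/a × 7.14 g/cm³ = 63.08 g·m⁻²·a⁻¹
Ordering by g·m⁻²·a⁻¹: zinc (63.1) > copper (10.4)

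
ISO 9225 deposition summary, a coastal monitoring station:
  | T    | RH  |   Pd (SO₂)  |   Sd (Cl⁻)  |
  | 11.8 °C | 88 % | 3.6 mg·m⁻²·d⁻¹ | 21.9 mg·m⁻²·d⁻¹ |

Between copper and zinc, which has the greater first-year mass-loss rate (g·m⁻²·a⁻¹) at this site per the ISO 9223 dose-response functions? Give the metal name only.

copper: T>10 °C ⇒ hinge -0.080·(11.8−10) = -0.1440
  sulphur-dioxide contribution → 1.151 μm/a
  chloride contribution → 0.9991 μm/a
  ⇒ r_corr(copper) = 2.15 μm/a
  mass loss = 2.15 μm/a × 8.96 g/cm³ = 19.27 g·m⁻²·a⁻¹
zinc: temperature factor f = -0.071·(1.8) = -0.1278
  sulphur-dioxide contribution → 1.143 μm/a
  chloride contribution → 0.5603 μm/a
  ⇒ r_corr(zinc) = 1.703 μm/a
  mass loss = 1.703 μm/a × 7.14 g/cm³ = 12.16 g·m⁻²·a⁻¹
Ordering by g·m⁻²·a⁻¹: copper (19.3) > zinc (12.2)

copper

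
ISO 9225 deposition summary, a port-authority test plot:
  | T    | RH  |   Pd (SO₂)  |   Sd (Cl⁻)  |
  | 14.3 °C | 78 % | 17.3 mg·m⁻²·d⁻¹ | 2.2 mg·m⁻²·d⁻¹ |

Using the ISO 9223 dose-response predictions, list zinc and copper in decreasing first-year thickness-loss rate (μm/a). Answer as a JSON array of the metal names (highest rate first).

["zinc", "copper"]

zinc: f(T) = -0.071·(T−10) [T>10 °C] = -0.3053
  sulphur-dioxide contribution → 1.205 μm/a
  chloride contribution → 0.1726 μm/a
  ⇒ r_corr(zinc) = 1.378 μm/a
copper: T>10 °C ⇒ hinge -0.080·(14.3−10) = -0.3440
  sulphur-dioxide contribution → 0.7859 μm/a
  chloride contribution → 0.4236 μm/a
  ⇒ r_corr(copper) = 1.21 μm/a
Ordering by μm/a: zinc (1.38) > copper (1.21)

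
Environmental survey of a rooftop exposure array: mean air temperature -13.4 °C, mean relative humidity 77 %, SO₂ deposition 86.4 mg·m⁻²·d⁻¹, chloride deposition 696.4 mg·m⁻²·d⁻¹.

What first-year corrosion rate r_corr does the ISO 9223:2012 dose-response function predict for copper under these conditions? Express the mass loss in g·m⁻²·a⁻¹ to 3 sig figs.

copper: T≤10 °C ⇒ hinge +0.126·(-13.4−10) = -2.9484
  Pd branch = 0.0053·Pd^0.26·e^(0.059·RH+f) = 0.08323 μm/a
  Sd branch = 0.01025·Sd^0.27·e^(0.036·RH+0.049·T) = 0.4977 μm/a
  r_corr = 0.08323 + 0.4977 = 0.581 μm/a
Convert to mass loss: 0.581 μm/a × 8.96 g/cm³ = 5.206 g·m⁻²·a⁻¹

r_corr = 5.21 g·m⁻²·a⁻¹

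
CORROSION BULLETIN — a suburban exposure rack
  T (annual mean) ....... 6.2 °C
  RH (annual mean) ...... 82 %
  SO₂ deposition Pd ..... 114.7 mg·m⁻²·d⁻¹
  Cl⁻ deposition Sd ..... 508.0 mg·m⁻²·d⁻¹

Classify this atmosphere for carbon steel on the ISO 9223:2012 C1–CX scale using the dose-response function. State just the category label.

carbon steel: T≤10 °C ⇒ hinge +0.150·(6.2−10) = -0.5700
  SO₂ term: 1.77·114.7^0.52·exp(0.02·82-0.5700) = 60.76
  Sd branch = 0.102·Sd^0.62·e^(0.033·RH+0.04·T) = 93.14 μm/a
  r_corr = 60.76 + 93.14 = 153.9 μm/a
Category bounds: 80…200 μm/a bracket r_corr ⇒ C5

C5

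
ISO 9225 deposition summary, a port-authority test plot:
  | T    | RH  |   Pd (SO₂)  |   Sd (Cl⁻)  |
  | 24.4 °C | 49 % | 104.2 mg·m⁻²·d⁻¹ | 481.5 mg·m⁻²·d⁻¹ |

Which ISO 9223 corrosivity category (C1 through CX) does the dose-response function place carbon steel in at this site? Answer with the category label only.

carbon steel: temperature factor f = -0.054·(14.4) = -0.7776
  SO₂ term: 1.77·104.2^0.52·exp(0.02·49-0.7776) = 24.28
  Cl⁻ term: 0.102·481.5^0.62·exp(0.033·49+0.04·24.4) = 62.8
  sum: 24.28 + 62.8 → r_corr = 87.07 μm/a
87.1 μm/a falls in (80, 200] for carbon steel → category C5

C5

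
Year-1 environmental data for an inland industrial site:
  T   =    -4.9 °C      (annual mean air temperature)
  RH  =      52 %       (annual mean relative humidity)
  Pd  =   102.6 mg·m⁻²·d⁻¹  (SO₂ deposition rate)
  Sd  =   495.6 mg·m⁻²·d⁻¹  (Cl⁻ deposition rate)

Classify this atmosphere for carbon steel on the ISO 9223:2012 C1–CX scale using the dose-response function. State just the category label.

C3

carbon steel: f(T) = +0.150·(T−10) [T≤10 °C] = -2.2350
  sulphur-dioxide contribution → 5.954 μm/a
  chloride contribution → 21.86 μm/a
  total first-year rate 27.82 μm/a
27.8 μm/a falls in (25, 50] for carbon steel → category C3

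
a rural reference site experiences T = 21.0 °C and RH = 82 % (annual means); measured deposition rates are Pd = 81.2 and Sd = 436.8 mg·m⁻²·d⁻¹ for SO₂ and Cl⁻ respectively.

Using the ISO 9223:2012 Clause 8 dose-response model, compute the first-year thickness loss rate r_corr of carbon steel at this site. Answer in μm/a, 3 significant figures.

r_corr = 203 μm/a

carbon steel: f(T) = -0.054·(T−10) [T>10 °C] = -0.5940
  Pd branch = 1.77·Pd^0.52·e^(0.02·RH+f) = 49.57 μm/a
  Cl⁻ term: 0.102·436.8^0.62·exp(0.033·82+0.04·21.0) = 153.3
  r_corr = 49.57 + 153.3 = 202.9 μm/a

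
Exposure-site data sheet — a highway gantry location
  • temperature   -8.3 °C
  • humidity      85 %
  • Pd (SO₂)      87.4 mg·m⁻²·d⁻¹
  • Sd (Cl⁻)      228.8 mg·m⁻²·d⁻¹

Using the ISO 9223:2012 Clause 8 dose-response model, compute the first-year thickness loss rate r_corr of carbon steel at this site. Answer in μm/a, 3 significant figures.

carbon steel: temperature factor f = +0.150·(-18.3) = -2.7450
  SO₂ term: 1.77·87.4^0.52·exp(0.02·85-2.7450) = 6.364
  Cl⁻ term: 0.102·228.8^0.62·exp(0.033·85+0.04·-8.3) = 35.11
  sum: 6.364 + 35.11 → r_corr = 41.48 μm/a

r_corr = 41.5 μm/a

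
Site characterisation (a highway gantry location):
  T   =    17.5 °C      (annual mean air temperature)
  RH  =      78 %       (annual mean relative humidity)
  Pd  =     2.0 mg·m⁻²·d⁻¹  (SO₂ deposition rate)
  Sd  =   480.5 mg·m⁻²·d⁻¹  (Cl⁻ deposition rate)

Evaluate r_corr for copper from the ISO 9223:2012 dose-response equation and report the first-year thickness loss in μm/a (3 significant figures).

copper: temperature factor f = -0.080·(7.5) = -0.6000
  sulphur-dioxide contribution → 0.3472 μm/a
  chloride contribution → 2.122 μm/a
  ⇒ r_corr(copper) = 2.469 μm/a

r_corr = 2.47 μm/a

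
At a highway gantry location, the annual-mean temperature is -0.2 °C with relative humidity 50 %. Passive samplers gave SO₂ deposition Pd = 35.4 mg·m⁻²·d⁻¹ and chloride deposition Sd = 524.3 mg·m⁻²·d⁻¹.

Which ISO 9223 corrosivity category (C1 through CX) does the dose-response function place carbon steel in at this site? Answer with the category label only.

C3

carbon steel: f(T) = +0.150·(T−10) [T≤10 °C] = -1.5300
  sulphur-dioxide contribution → 6.657 μm/a
  chloride contribution → 25.58 μm/a
  ⇒ r_corr(carbon steel) = 32.23 μm/a
32.2 μm/a falls in (25, 50] for carbon steel → category C3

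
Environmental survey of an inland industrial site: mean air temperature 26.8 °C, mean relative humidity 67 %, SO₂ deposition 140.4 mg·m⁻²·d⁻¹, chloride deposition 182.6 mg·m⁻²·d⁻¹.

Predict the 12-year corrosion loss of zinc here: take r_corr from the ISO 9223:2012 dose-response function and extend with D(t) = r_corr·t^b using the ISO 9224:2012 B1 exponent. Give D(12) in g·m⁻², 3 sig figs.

zinc: T>10 °C ⇒ hinge -0.071·(26.8−10) = -1.1928
  Pd branch = 0.0129·Pd^0.44·e^(0.046·RH+f) = 0.7515 μm/a
  Sd branch = 0.0175·Sd^0.57·e^(0.008·RH+0.085·T) = 5.678 μm/a
  sum: 0.7515 + 5.678 → r_corr = 6.429 μm/a
Power-law: D(12) = r_corr · 12^0.813
  D(12) = 6.429 × 12^0.813 = 6.429 × 7.54 = 48.48 μm
  Mass loss = 48.48 μm × 7.14 g/cm³ = 346.1 g·m⁻²

D(12) = 346 g·m⁻²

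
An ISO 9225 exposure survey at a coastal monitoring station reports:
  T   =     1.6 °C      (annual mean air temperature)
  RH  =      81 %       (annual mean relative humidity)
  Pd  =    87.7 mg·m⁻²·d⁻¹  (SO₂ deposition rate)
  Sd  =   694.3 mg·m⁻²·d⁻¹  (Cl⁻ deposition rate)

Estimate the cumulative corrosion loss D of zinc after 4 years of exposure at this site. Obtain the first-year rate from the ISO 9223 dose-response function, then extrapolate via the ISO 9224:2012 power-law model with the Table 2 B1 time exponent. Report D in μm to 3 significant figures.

zinc: temperature factor f = +0.038·(-8.4) = -0.3192
  sulphur-dioxide contribution → 2.787 μm/a
  chloride contribution → 1.597 μm/a
  total first-year rate 4.383 μm/a
Power-law: D(4) = r_corr · 4^0.813
  D(4) = 4.383 × 4^0.813 = 4.383 × 3.087 = 13.53 μm

D(4) = 13.5 μm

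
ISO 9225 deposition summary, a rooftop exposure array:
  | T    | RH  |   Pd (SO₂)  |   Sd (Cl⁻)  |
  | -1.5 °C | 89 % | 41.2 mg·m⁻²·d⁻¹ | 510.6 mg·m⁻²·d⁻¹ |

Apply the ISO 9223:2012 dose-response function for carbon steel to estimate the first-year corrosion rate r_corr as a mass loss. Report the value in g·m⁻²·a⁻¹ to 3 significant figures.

carbon steel: temperature factor f = +0.150·(-11.5) = -1.7250
  SO₂ term: 1.77·41.2^0.52·exp(0.02·89-1.7250) = 12.93
  Cl⁻ term: 0.102·510.6^0.62·exp(0.033·89+0.04·-1.5) = 86.51
  sum: 12.93 + 86.51 → r_corr = 99.44 μm/a
Convert to mass loss: 99.44 μm/a × 7.85 g/cm³ = 780.6 g·m⁻²·a⁻¹

r_corr = 781 g·m⁻²·a⁻¹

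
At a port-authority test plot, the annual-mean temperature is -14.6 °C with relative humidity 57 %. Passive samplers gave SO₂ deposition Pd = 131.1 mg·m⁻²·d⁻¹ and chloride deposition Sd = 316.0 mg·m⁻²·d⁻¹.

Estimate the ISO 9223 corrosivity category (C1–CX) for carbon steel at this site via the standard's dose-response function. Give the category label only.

carbon steel: f(T) = +0.150·(T−10) [T≤10 °C] = -3.6900
  Pd branch = 1.77·Pd^0.52·e^(0.02·RH+f) = 1.745 μm/a
  Sd branch = 0.102·Sd^0.62·e^(0.033·RH+0.04·T) = 13.23 μm/a
  r_corr = 1.745 + 13.23 = 14.98 μm/a
ISO 9223 Table 2 (carbon steel): 1.3 < 15 ≤ 25 μm/a ⇒ C2

C2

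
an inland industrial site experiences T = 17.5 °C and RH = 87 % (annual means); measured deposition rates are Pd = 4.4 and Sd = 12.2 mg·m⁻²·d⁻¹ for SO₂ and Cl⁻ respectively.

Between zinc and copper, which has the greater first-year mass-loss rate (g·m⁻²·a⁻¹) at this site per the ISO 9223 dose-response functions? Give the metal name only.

copper

zinc: temperature factor f = -0.071·(7.5) = -0.5325
  sulphur-dioxide contribution → 0.7952 μm/a
  chloride contribution → 0.6465 μm/a
  total first-year rate 1.442 μm/a
  mass loss = 1.442 μm/a × 7.14 g/cm³ = 10.29 g·m⁻²·a⁻¹
copper: T>10 °C ⇒ hinge -0.080·(17.5−10) = -0.6000
  sulphur-dioxide contribution → 0.7248 μm/a
  chloride contribution → 1.088 μm/a
  ⇒ r_corr(copper) = 1.813 μm/a
  mass loss = 1.813 μm/a × 8.96 g/cm³ = 16.24 g·m⁻²·a⁻¹
Ordering by g·m⁻²·a⁻¹: copper (16.2) > zinc (10.3)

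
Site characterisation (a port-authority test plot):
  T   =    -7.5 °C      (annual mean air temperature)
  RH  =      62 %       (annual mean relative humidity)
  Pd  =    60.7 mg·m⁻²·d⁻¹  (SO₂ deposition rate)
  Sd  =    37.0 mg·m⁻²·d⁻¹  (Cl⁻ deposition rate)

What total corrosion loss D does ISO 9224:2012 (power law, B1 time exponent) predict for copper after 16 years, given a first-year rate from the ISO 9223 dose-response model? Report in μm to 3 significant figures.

D(16) = 1.53 μm

copper: temperature factor f = +0.126·(-17.5) = -2.2050
  sulphur-dioxide contribution → 0.06591 μm/a
  chloride contribution → 0.1753 μm/a
  ⇒ r_corr(copper) = 0.2412 μm/a
Long-term exponent b (ISO 9224 Table 2, B1) = 0.667
  D(16) = 0.2412 × 16^0.667 = 0.2412 × 6.355 = 1.533 μm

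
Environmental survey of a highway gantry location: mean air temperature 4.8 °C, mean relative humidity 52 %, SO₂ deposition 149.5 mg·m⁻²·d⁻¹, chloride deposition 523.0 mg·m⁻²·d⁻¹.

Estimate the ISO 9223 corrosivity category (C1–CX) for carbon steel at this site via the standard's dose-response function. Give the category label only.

carbon steel: temperature factor f = +0.150·(-5.2) = -0.7800
  Pd branch = 1.77·Pd^0.52·e^(0.02·RH+f) = 31.02 μm/a
  Cl⁻ term: 0.102·523.0^0.62·exp(0.033·52+0.04·4.8) = 33.32
  r_corr = 31.02 + 33.32 = 64.34 μm/a
Category bounds: 50…80 μm/a bracket r_corr ⇒ C4

C4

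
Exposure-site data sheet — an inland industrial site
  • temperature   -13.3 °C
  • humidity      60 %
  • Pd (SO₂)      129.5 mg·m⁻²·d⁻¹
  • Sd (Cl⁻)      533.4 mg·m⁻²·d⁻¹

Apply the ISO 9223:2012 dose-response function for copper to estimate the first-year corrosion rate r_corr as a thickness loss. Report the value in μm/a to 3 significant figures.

copper: temperature factor f = +0.126·(-23.3) = -2.9358
  Pd branch = 0.0053·Pd^0.26·e^(0.059·RH+f) = 0.03435 μm/a
  Sd branch = 0.01025·Sd^0.27·e^(0.036·RH+0.049·T) = 0.2524 μm/a
  r_corr = 0.03435 + 0.2524 = 0.2867 μm/a

r_corr = 0.287 μm/a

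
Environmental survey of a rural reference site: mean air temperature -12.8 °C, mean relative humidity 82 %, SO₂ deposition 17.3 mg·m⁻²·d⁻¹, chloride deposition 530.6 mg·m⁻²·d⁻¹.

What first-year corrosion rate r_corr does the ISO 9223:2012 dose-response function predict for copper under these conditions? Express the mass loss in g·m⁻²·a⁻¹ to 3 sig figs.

r_corr = 5.82 g·m⁻²·a⁻¹

copper: temperature factor f = +0.126·(-22.8) = -2.8728
  Pd branch = 0.0053·Pd^0.26·e^(0.059·RH+f) = 0.07937 μm/a
  Sd branch = 0.01025·Sd^0.27·e^(0.036·RH+0.049·T) = 0.5702 μm/a
  sum: 0.07937 + 0.5702 → r_corr = 0.6496 μm/a
Convert to mass loss: 0.6496 μm/a × 8.96 g/cm³ = 5.82 g·m⁻²·a⁻¹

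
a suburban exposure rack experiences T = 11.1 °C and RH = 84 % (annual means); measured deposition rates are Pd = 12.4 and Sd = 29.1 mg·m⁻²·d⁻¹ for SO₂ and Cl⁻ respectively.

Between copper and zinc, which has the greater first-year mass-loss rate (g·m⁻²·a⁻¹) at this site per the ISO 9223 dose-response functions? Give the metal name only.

copper

copper: f(T) = -0.080·(T−10) [T>10 °C] = -0.0880
  sulphur-dioxide contribution → 1.327 μm/a
  chloride contribution → 0.9026 μm/a
  total first-year rate 2.229 μm/a
  mass loss = 2.229 μm/a × 8.96 g/cm³ = 19.97 g·m⁻²·a⁻¹
zinc: temperature factor f = -0.071·(1.1) = -0.0781
  sulphur-dioxide contribution → 1.721 μm/a
  chloride contribution → 0.6013 μm/a
  ⇒ r_corr(zinc) = 2.323 μm/a
  mass loss = 2.323 μm/a × 7.14 g/cm³ = 16.58 g·m⁻²·a⁻¹
Ordering by g·m⁻²·a⁻¹: copper (20) > zinc (16.6)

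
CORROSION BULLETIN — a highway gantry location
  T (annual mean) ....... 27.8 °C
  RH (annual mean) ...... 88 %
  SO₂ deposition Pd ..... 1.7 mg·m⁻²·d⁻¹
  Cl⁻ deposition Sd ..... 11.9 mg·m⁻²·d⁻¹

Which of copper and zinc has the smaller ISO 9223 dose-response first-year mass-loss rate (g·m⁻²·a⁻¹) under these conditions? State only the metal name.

copper: T>10 °C ⇒ hinge -0.080·(27.8−10) = -1.4240
  SO₂ term: 0.0053·1.7^0.26·exp(0.059·88-1.4240) = 0.2634
  Cl⁻ term: 0.01025·11.9^0.27·exp(0.036·88+0.049·27.8) = 1.856
  sum: 0.2634 + 1.856 → r_corr = 2.119 μm/a
  mass loss = 2.119 μm/a × 8.96 g/cm³ = 18.99 g·m⁻²·a⁻¹
zinc: f(T) = -0.071·(T−10) [T>10 °C] = -1.2638
  SO₂ term: 0.0129·1.7^0.44·exp(0.046·88-1.2638) = 0.2637
  Sd branch = 0.0175·Sd^0.57·e^(0.008·RH+0.085·T) = 1.542 μm/a
  sum: 0.2637 + 1.542 → r_corr = 1.806 μm/a
  mass loss = 1.806 μm/a × 7.14 g/cm³ = 12.89 g·m⁻²·a⁻¹
Ordering by g·m⁻²·a⁻¹: copper (19) > zinc (12.9)

zinc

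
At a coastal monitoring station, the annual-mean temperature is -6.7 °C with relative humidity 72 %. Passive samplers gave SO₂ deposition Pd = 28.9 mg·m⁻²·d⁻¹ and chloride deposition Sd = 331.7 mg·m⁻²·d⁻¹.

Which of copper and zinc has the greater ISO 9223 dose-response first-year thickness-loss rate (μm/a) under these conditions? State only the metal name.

copper: temperature factor f = +0.126·(-16.7) = -2.1042
  Pd branch = 0.0053·Pd^0.26·e^(0.059·RH+f) = 0.1084 μm/a
  Cl⁻ term: 0.01025·331.7^0.27·exp(0.036·72+0.049·-6.7) = 0.4725
  sum: 0.1084 + 0.4725 → r_corr = 0.581 μm/a
zinc: temperature factor f = +0.038·(-16.7) = -0.6346
  Pd branch = 0.0129·Pd^0.44·e^(0.046·RH+f) = 0.8245 μm/a
  Sd branch = 0.0175·Sd^0.57·e^(0.008·RH+0.085·T) = 0.4816 μm/a
  r_corr = 0.8245 + 0.4816 = 1.306 μm/a
Ordering by μm/a: zinc (1.31) > copper (0.581)

zinc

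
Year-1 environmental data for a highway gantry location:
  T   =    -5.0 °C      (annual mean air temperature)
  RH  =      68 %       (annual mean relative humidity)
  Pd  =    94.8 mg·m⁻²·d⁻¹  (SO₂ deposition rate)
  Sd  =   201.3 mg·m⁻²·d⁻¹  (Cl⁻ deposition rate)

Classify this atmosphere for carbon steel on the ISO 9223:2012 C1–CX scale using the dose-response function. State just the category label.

carbon steel: T≤10 °C ⇒ hinge +0.150·(-5.0−10) = -2.2500
  sulphur-dioxide contribution → 7.752 μm/a
  chloride contribution → 21.12 μm/a
  total first-year rate 28.87 μm/a
28.9 μm/a falls in (25, 50] for carbon steel → category C3

C3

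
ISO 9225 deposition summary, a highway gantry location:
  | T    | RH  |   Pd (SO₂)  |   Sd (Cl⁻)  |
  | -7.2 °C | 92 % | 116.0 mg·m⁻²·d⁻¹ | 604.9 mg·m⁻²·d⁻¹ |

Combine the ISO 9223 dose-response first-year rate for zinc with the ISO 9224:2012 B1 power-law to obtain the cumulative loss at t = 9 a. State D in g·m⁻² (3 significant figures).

D(9) = 192 g·m⁻²

zinc: temperature factor f = +0.038·(-17.2) = -0.6536
  Pd branch = 0.0129·Pd^0.44·e^(0.046·RH+f) = 3.741 μm/a
  Cl⁻ term: 0.0175·604.9^0.57·exp(0.008·92+0.085·-7.2) = 0.7629
  r_corr = 3.741 + 0.7629 = 4.504 μm/a
ISO 9224: D(t) = r_corr · t^b with b = 0.813 (zinc, B1)
  D(9) = 4.504 × 9^0.813 = 4.504 × 5.968 = 26.88 μm
  Mass loss = 26.88 μm × 7.14 g/cm³ = 191.9 g·m⁻²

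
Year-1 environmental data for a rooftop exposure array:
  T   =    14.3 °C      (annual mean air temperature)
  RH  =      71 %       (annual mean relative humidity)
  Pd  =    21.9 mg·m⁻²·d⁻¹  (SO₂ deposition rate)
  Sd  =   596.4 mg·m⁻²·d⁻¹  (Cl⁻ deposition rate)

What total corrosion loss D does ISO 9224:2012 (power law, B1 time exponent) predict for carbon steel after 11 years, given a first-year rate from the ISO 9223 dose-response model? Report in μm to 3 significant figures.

carbon steel: f(T) = -0.054·(T−10) [T>10 °C] = -0.2322
  sulphur-dioxide contribution → 28.9 μm/a
  chloride contribution → 98.95 μm/a
  total first-year rate 127.8 μm/a
Long-term exponent b (ISO 9224 Table 2, B1) = 0.523
  D(11) = 127.8 × 11^0.523 = 127.8 × 3.505 = 448.1 μm

D(11) = 448 μm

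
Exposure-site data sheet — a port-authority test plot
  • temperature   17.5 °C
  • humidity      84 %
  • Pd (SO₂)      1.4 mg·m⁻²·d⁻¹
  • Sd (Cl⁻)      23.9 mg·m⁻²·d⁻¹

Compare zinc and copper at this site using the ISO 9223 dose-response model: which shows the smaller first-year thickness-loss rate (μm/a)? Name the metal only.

zinc

zinc: temperature factor f = -0.071·(7.5) = -0.5325
  Pd branch = 0.0129·Pd^0.44·e^(0.046·RH+f) = 0.4185 μm/a
  Cl⁻ term: 0.0175·23.9^0.57·exp(0.008·84+0.085·17.5) = 0.9259
  sum: 0.4185 + 0.9259 → r_corr = 1.344 μm/a
copper: f(T) = -0.080·(T−10) [T>10 °C] = -0.6000
  SO₂ term: 0.0053·1.4^0.26·exp(0.059·84-0.6000) = 0.4509
  Cl⁻ term: 0.01025·23.9^0.27·exp(0.036·84+0.049·17.5) = 1.171
  r_corr = 0.4509 + 1.171 = 1.622 μm/a
Ordering by μm/a: copper (1.62) > zinc (1.34)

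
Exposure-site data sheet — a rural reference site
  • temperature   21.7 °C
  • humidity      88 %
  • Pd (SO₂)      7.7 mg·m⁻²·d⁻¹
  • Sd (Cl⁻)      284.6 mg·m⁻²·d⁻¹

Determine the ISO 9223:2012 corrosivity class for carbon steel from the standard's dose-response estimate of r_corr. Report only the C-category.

C5

carbon steel: T>10 °C ⇒ hinge -0.054·(21.7−10) = -0.6318
  Pd branch = 1.77·Pd^0.52·e^(0.02·RH+f) = 15.81 μm/a
  Sd branch = 0.102·Sd^0.62·e^(0.033·RH+0.04·T) = 147.4 μm/a
  sum: 15.81 + 147.4 → r_corr = 163.2 μm/a
Category bounds: 80…200 μm/a bracket r_corr ⇒ C5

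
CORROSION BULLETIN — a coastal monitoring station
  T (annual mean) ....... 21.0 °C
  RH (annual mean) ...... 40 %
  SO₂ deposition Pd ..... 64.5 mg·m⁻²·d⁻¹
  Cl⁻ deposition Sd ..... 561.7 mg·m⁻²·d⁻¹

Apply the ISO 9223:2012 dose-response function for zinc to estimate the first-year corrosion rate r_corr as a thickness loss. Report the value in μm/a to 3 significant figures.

r_corr = 5.53 μm/a

zinc: T>10 °C ⇒ hinge -0.071·(21.0−10) = -0.7810
  sulphur-dioxide contribution → 0.2327 μm/a
  chloride contribution → 5.302 μm/a
  total first-year rate 5.535 μm/a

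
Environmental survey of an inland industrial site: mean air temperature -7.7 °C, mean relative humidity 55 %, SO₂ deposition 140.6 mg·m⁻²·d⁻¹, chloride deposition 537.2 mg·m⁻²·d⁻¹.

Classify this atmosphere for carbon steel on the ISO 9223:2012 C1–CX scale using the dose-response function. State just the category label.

carbon steel: f(T) = +0.150·(T−10) [T≤10 °C] = -2.6550
  Pd branch = 1.77·Pd^0.52·e^(0.02·RH+f) = 4.893 μm/a
  Sd branch = 0.102·Sd^0.62·e^(0.033·RH+0.04·T) = 22.69 μm/a
  sum: 4.893 + 22.69 → r_corr = 27.58 μm/a
Category bounds: 25…50 μm/a bracket r_corr ⇒ C3

C3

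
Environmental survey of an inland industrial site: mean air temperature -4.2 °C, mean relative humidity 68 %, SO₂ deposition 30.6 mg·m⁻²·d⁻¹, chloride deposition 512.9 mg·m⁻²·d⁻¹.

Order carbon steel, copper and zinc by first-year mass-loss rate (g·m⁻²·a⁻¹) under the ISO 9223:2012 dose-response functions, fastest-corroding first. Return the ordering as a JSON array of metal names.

carbon steel: temperature factor f = +0.150·(-14.2) = -2.1300
  SO₂ term: 1.77·30.6^0.52·exp(0.02·68-2.1300) = 4.854
  Sd branch = 0.102·Sd^0.62·e^(0.033·RH+0.04·T) = 38.94 μm/a
  r_corr = 4.854 + 38.94 = 43.8 μm/a
  mass loss = 43.8 μm/a × 7.85 g/cm³ = 343.8 g·m⁻²·a⁻¹
copper: T≤10 °C ⇒ hinge +0.126·(-4.2−10) = -1.7892
  Pd branch = 0.0053·Pd^0.26·e^(0.059·RH+f) = 0.1191 μm/a
  Cl⁻ term: 0.01025·512.9^0.27·exp(0.036·68+0.049·-4.2) = 0.5202
  r_corr = 0.1191 + 0.5202 = 0.6393 μm/a
  mass loss = 0.6393 μm/a × 8.96 g/cm³ = 5.729 g·m⁻²·a⁻¹
zinc: temperature factor f = +0.038·(-14.2) = -0.5396
  Pd branch = 0.0129·Pd^0.44·e^(0.046·RH+f) = 0.7735 μm/a
  Cl⁻ term: 0.0175·512.9^0.57·exp(0.008·68+0.085·-4.2) = 0.7396
  sum: 0.7735 + 0.7396 → r_corr = 1.513 μm/a
  mass loss = 1.513 μm/a × 7.14 g/cm³ = 10.8 g·m⁻²·a⁻¹
Ordering by g·m⁻²·a⁻¹: carbon steel (344) > zinc (10.8) > copper (5.73)

["carbon steel", "zinc", "copper"]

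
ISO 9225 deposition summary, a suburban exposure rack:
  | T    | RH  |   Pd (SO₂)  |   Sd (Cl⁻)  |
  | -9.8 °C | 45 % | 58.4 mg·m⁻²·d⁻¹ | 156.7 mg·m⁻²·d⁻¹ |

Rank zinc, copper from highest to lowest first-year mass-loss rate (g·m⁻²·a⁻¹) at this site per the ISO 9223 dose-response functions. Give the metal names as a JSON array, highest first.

zinc: f(T) = +0.038·(T−10) [T≤10 °C] = -0.7524
  SO₂ term: 0.0129·58.4^0.44·exp(0.046·45-0.7524) = 0.2884
  Cl⁻ term: 0.0175·156.7^0.57·exp(0.008·45+0.085·-9.8) = 0.1944
  r_corr = 0.2884 + 0.1944 = 0.4829 μm/a
  mass loss = 0.4829 μm/a × 7.14 g/cm³ = 3.448 g·m⁻²·a⁻¹
copper: temperature factor f = +0.126·(-19.8) = -2.4948
  Pd branch = 0.0053·Pd^0.26·e^(0.059·RH+f) = 0.01791 μm/a
  Cl⁻ term: 0.01025·156.7^0.27·exp(0.036·45+0.049·-9.8) = 0.1254
  r_corr = 0.01791 + 0.1254 = 0.1433 μm/a
  mass loss = 0.1433 μm/a × 8.96 g/cm³ = 1.284 g·m⁻²·a⁻¹
Ordering by g·m⁻²·a⁻¹: zinc (3.45) > copper (1.28)

["zinc", "copper"]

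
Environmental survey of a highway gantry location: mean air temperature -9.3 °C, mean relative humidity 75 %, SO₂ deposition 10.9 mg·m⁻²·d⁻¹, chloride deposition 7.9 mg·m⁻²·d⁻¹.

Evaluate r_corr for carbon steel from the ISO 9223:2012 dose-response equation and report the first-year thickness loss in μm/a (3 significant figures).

carbon steel: f(T) = +0.150·(T−10) [T≤10 °C] = -2.8950
  SO₂ term: 1.77·10.9^0.52·exp(0.02·75-2.8950) = 1.519
  Cl⁻ term: 0.102·7.9^0.62·exp(0.033·75+0.04·-9.3) = 3.009
  r_corr = 1.519 + 3.009 = 4.528 μm/a

r_corr = 4.53 μm/a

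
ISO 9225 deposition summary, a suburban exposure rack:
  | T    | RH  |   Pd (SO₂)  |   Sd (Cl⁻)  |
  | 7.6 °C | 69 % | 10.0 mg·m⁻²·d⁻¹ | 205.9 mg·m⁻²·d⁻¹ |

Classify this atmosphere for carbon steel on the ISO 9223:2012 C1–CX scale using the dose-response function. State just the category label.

C4

carbon steel: T≤10 °C ⇒ hinge +0.150·(7.6−10) = -0.3600
  Pd branch = 1.77·Pd^0.52·e^(0.02·RH+f) = 16.25 μm/a
  Sd branch = 0.102·Sd^0.62·e^(0.033·RH+0.04·T) = 36.64 μm/a
  sum: 16.25 + 36.64 → r_corr = 52.9 μm/a
ISO 9223 Table 2 (carbon steel): 50 < 52.9 ≤ 80 μm/a ⇒ C4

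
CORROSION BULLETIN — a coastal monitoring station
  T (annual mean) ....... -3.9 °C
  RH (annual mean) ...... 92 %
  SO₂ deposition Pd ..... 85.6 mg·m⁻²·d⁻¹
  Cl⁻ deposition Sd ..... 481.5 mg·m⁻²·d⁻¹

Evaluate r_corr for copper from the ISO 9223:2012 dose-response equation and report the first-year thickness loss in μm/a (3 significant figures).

copper: f(T) = +0.126·(T−10) [T≤10 °C] = -1.7514
  Pd branch = 0.0053·Pd^0.26·e^(0.059·RH+f) = 0.666 μm/a
  Cl⁻ term: 0.01025·481.5^0.27·exp(0.036·92+0.049·-3.9) = 1.231
  r_corr = 0.666 + 1.231 = 1.897 μm/a

r_corr = 1.90 μm/a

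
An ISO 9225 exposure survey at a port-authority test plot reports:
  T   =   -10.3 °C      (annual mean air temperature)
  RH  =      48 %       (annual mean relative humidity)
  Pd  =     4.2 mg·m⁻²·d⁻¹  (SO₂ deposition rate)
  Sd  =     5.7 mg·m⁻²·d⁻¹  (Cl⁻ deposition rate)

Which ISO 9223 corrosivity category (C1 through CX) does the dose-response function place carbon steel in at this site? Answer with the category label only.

C2

carbon steel: T≤10 °C ⇒ hinge +0.150·(-10.3−10) = -3.0450
  SO₂ term: 1.77·4.2^0.52·exp(0.02·48-3.0450) = 0.464
  Sd branch = 0.102·Sd^0.62·e^(0.033·RH+0.04·T) = 0.9688 μm/a
  r_corr = 0.464 + 0.9688 = 1.433 μm/a
1.43 μm/a falls in (1.3, 25] for carbon steel → category C2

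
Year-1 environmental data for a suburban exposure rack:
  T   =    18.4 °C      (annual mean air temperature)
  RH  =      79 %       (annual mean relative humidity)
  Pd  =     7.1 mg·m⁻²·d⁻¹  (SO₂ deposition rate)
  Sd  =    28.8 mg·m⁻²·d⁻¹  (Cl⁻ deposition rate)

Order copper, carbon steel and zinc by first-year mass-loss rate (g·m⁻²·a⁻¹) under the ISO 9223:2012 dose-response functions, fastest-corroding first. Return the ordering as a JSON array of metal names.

copper: T>10 °C ⇒ hinge -0.080·(18.4−10) = -0.6720
  SO₂ term: 0.0053·7.1^0.26·exp(0.059·79-0.6720) = 0.4764
  Sd branch = 0.01025·Sd^0.27·e^(0.036·RH+0.049·T) = 1.075 μm/a
  sum: 0.4764 + 1.075 → r_corr = 1.552 μm/a
  mass loss = 1.552 μm/a × 8.96 g/cm³ = 13.9 g·m⁻²·a⁻¹
carbon steel: f(T) = -0.054·(T−10) [T>10 °C] = -0.4536
  Pd branch = 1.77·Pd^0.52·e^(0.02·RH+f) = 15.13 μm/a
  Cl⁻ term: 0.102·28.8^0.62·exp(0.033·79+0.04·18.4) = 23.19
  sum: 15.13 + 23.19 → r_corr = 38.32 μm/a
  mass loss = 38.32 μm/a × 7.85 g/cm³ = 300.8 g·m⁻²·a⁻¹
zinc: temperature factor f = -0.071·(8.4) = -0.5964
  Pd branch = 0.0129·Pd^0.44·e^(0.046·RH+f) = 0.6373 μm/a
  Cl⁻ term: 0.0175·28.8^0.57·exp(0.008·79+0.085·18.4) = 1.068
  r_corr = 0.6373 + 1.068 = 1.705 μm/a
  mass loss = 1.705 μm/a × 7.14 g/cm³ = 12.18 g·m⁻²·a⁻¹
Ordering by g·m⁻²·a⁻¹: carbon steel (301) > copper (13.9) > zinc (12.2)

["carbon steel", "copper", "zinc"]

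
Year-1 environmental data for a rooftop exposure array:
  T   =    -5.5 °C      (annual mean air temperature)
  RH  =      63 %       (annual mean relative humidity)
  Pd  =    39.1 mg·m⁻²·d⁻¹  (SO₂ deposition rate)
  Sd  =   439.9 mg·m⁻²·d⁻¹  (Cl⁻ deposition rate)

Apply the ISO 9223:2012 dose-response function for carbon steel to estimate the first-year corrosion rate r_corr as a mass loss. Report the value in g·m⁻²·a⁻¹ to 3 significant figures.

r_corr = 256 g·m⁻²·a⁻¹

carbon steel: temperature factor f = +0.150·(-15.5) = -2.3250
  Pd branch = 1.77·Pd^0.52·e^(0.02·RH+f) = 4.106 μm/a
  Sd branch = 0.102·Sd^0.62·e^(0.033·RH+0.04·T) = 28.5 μm/a
  r_corr = 4.106 + 28.5 = 32.6 μm/a
Convert to mass loss: 32.6 μm/a × 7.85 g/cm³ = 255.9 g·m⁻²·a⁻¹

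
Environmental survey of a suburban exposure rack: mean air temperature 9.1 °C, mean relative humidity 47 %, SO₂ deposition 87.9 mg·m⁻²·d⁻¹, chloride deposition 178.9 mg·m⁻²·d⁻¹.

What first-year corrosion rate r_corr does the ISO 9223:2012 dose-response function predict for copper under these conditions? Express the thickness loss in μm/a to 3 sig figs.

r_corr = 0.595 μm/a

copper: temperature factor f = +0.126·(-0.9) = -0.1134
  sulphur-dioxide contribution → 0.2425 μm/a
  chloride contribution → 0.3527 μm/a
  total first-year rate 0.5952 μm/a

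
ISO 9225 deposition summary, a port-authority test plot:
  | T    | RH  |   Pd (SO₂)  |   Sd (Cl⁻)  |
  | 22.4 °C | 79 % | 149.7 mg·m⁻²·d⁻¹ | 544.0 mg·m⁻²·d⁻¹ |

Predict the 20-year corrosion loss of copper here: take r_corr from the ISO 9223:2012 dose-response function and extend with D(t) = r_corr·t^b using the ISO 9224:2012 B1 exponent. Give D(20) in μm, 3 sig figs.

D(20) = 27.0 μm

copper: temperature factor f = -0.080·(12.4) = -0.9920
  sulphur-dioxide contribution → 0.7643 μm/a
  chloride contribution → 2.892 μm/a
  total first-year rate 3.656 μm/a
ISO 9224: D(t) = r_corr · t^b with b = 0.667 (copper, B1)
  D(20) = 3.656 × 20^0.667 = 3.656 × 7.375 = 26.96 μm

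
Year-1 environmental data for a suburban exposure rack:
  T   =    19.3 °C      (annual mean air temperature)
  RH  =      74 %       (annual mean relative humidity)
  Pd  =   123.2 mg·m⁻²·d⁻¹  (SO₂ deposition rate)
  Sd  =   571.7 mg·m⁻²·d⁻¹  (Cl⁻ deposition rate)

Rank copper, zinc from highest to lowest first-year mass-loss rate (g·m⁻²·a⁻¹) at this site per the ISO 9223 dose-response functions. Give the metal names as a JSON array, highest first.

copper: f(T) = -0.080·(T−10) [T>10 °C] = -0.7440
  Pd branch = 0.0053·Pd^0.26·e^(0.059·RH+f) = 0.6932 μm/a
  Sd branch = 0.01025·Sd^0.27·e^(0.036·RH+0.049·T) = 2.103 μm/a
  sum: 0.6932 + 2.103 → r_corr = 2.796 μm/a
  mass loss = 2.796 μm/a × 8.96 g/cm³ = 25.05 g·m⁻²·a⁻¹
zinc: f(T) = -0.071·(T−10) [T>10 °C] = -0.6603
  Pd branch = 0.0129·Pd^0.44·e^(0.046·RH+f) = 1.667 μm/a
  Sd branch = 0.0175·Sd^0.57·e^(0.008·RH+0.085·T) = 6.084 μm/a
  sum: 1.667 + 6.084 → r_corr = 7.751 μm/a
  mass loss = 7.751 μm/a × 7.14 g/cm³ = 55.34 g·m⁻²·a⁻¹
Ordering by g·m⁻²·a⁻¹: zinc (55.3) > copper (25.1)

["zinc", "copper"]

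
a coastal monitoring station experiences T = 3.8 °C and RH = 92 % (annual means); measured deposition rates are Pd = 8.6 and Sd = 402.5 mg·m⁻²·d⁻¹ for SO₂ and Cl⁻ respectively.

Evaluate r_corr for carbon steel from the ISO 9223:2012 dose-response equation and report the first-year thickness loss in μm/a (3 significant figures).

r_corr = 115 μm/a

carbon steel: temperature factor f = +0.150·(-6.2) = -0.9300
  Pd branch = 1.77·Pd^0.52·e^(0.02·RH+f) = 13.46 μm/a
  Sd branch = 0.102·Sd^0.62·e^(0.033·RH+0.04·T) = 101.9 μm/a
  r_corr = 13.46 + 101.9 = 115.3 μm/a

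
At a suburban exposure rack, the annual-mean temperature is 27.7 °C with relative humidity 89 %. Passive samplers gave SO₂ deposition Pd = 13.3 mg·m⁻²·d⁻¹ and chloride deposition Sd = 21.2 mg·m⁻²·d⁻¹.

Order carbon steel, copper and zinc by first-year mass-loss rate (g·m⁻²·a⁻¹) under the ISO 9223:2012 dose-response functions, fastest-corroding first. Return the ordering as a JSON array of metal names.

["carbon steel", "copper", "zinc"]

carbon steel: temperature factor f = -0.054·(17.7) = -0.9558
  SO₂ term: 1.77·13.3^0.52·exp(0.02·89-0.9558) = 15.5
  Sd branch = 0.102·Sd^0.62·e^(0.033·RH+0.04·T) = 38.69 μm/a
  sum: 15.5 + 38.69 → r_corr = 54.19 μm/a
  mass loss = 54.19 μm/a × 7.85 g/cm³ = 425.4 g·m⁻²·a⁻¹
copper: f(T) = -0.080·(T−10) [T>10 °C] = -1.4160
  Pd branch = 0.0053·Pd^0.26·e^(0.059·RH+f) = 0.4808 μm/a
  Sd branch = 0.01025·Sd^0.27·e^(0.036·RH+0.049·T) = 2.238 μm/a
  sum: 0.4808 + 2.238 → r_corr = 2.718 μm/a
  mass loss = 2.718 μm/a × 8.96 g/cm³ = 24.36 g·m⁻²·a⁻¹
zinc: f(T) = -0.071·(T−10) [T>10 °C] = -1.2567
  SO₂ term: 0.0129·13.3^0.44·exp(0.046·89-1.2567) = 0.6876
  Sd branch = 0.0175·Sd^0.57·e^(0.008·RH+0.085·T) = 2.142 μm/a
  sum: 0.6876 + 2.142 → r_corr = 2.83 μm/a
  mass loss = 2.83 μm/a × 7.14 g/cm³ = 20.2 g·m⁻²·a⁻¹
Ordering by g·m⁻²·a⁻¹: carbon steel (425) > copper (24.4) > zinc (20.2)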